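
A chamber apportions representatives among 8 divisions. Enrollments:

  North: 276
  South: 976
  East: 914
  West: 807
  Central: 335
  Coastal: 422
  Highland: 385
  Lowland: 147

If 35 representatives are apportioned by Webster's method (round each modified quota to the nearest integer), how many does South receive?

8

Standard divisor 4262/35 ≈ 121.771; standard quotas: North 2.267, South 8.015, East 7.506, West 6.627, Central 2.751, Coastal 3.466, Highland 3.162, Lowland 1.207.
Rounding to the nearest integer gives North 2, South 8, East 8, West 7, Central 3, Coastal 3, Highland 3, Lowland 1 — total 35, matching the house size, so no adjustment is needed.
South receives 8.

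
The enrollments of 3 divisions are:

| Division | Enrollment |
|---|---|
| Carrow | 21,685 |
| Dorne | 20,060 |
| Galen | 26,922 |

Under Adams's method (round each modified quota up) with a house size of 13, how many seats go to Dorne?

4

Standard divisor 68667/13 ≈ 5282.077; standard quotas: Carrow 4.105, Dorne 3.798, Galen 5.097.
Rounding up gives 5, 4, 6 = 15 seats, so the divisor must be adjusted.
With modified divisor 6100: modified quotas Carrow 3.555, Dorne 3.289, Galen 4.413.
Rounding up: Carrow 4, Dorne 4, Galen 5 (total 13).
Dorne receives 4.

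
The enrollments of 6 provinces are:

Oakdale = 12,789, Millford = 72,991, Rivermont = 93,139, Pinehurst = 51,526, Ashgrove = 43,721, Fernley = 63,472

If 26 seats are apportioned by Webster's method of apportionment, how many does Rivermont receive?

7

Standard divisor 337638/26 ≈ 12986.077; standard quotas: Oakdale 0.985, Millford 5.621, Rivermont 7.172, Pinehurst 3.968, Ashgrove 3.367, Fernley 4.888.
Rounding to the nearest integer gives Oakdale 1, Millford 6, Rivermont 7, Pinehurst 4, Ashgrove 3, Fernley 5 — total 26, matching the house size, so no adjustment is needed.
Rivermont receives 7.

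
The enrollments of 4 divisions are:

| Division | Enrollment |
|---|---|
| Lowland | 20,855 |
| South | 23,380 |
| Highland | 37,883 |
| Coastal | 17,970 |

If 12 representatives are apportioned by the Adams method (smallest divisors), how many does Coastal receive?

2

Standard divisor 100088/12 ≈ 8340.667; standard quotas: Lowland 2.500, South 2.803, Highland 4.542, Coastal 2.155.
Rounding up gives 3, 3, 5, 3 = 14 seats, so the divisor must be adjusted.
With modified divisor 9900: modified quotas Lowland 2.107, South 2.362, Highland 3.827, Coastal 1.815.
Rounding up: Lowland 3, South 3, Highland 4, Coastal 2 (total 12).
Coastal receives 2.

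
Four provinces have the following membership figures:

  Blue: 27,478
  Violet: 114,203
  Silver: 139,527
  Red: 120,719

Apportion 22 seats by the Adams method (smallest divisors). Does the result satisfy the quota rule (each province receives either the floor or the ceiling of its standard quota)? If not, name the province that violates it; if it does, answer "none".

none

Standard quotas: Blue 1.504, Violet 6.251, Silver 7.637, Red 6.608.
Adams allocation: Blue 2, Violet 6, Silver 7, Red 7.
Every allocation lies between the lower and upper quota.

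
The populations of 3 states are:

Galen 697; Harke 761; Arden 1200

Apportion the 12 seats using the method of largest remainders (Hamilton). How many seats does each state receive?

Galen: 3; Harke: 4; Arden: 5

Standard divisor: 2658 ÷ 12 ≈ 221.5.
Standard quotas: Galen 3.147, Harke 3.436, Arden 5.418.
Lower quotas: Galen 3, Harke 3, Arden 5 (sum 11, leaving 1 seat).
Remainders in descending order: Harke 0.436, Arden 0.418, Galen 0.147.
Largest remainder: Harke receives the extra seat.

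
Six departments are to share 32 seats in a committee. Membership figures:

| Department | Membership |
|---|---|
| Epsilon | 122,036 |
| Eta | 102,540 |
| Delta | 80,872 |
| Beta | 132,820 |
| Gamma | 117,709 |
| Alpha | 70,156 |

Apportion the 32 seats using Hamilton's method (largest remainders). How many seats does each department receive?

Epsilon 6, Eta 5, Delta 4, Beta 7, Gamma 6, Alpha 4

The standard divisor is 626133/32 ≈ 19566.656.
Standard quotas: Epsilon 6.2369, Eta 5.2405, Delta 4.1332, Beta 6.7881, Gamma 6.0158, Alpha 3.5855.
Lower quotas: Epsilon 6, Eta 5, Delta 4, Beta 6, Gamma 6, Alpha 3 (sum 30, leaving 2 seats).
Remainders in descending order: Beta 0.7881, Alpha 0.5855, Eta 0.2405, Epsilon 0.2369, Delta 0.1332, Gamma 0.0158.
Largest remainders: Beta, Alpha receive the extra seats.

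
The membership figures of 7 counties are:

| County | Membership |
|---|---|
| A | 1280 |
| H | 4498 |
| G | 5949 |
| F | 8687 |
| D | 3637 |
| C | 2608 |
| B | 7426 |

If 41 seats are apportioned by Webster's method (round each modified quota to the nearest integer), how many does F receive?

Standard divisor 34085/41 ≈ 831.341; standard quotas: A 1.540, H 5.411, G 7.156, F 10.449, D 4.375, C 3.137, B 8.933.
Rounding to the nearest integer gives 2, 5, 7, 10, 4, 3, 9 = 40 seats, so the divisor must be adjusted.
With modified divisor 823: modified quotas A 1.555, H 5.465, G 7.228, F 10.555, D 4.419, C 3.169, B 9.023.
Rounding to the nearest integer: A 2, H 5, G 7, F 11, D 4, C 3, B 9 (total 41).
F receives 11.

11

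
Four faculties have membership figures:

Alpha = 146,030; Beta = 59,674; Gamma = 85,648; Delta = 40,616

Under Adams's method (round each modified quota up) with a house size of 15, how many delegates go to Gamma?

Standard divisor 331968/15 ≈ 22131.2; standard quotas: Alpha 6.598, Beta 2.696, Gamma 3.870, Delta 1.835.
Rounding up gives 7, 3, 4, 2 = 16 seats, so the divisor must be adjusted.
With modified divisor 26400: modified quotas Alpha 5.531, Beta 2.260, Gamma 3.244, Delta 1.538.
Rounding up: Alpha 6, Beta 3, Gamma 4, Delta 2 (total 15).
Gamma receives 4.

4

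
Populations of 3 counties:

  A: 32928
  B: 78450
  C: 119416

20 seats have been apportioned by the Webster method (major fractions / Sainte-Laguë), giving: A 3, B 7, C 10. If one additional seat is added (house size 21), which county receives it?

Priority for the next seat is population ÷ (current seats + 0.5).
Priorities: A 9408.000, B 10460.000, C 11372.952.
Highest priority: C.

C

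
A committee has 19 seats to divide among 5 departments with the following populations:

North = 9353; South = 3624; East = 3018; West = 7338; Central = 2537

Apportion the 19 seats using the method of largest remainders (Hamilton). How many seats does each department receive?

North 7, South 3, East 2, West 5, Central 2

Standard divisor: 25870 ÷ 19 ≈ 1361.579.
Standard quotas: North 6.8692, South 2.6616, East 2.2165, West 5.3893, Central 1.8633.
Lower quotas: North 6, South 2, East 2, West 5, Central 1 (sum 16, leaving 3 seats).
Remainders in descending order: North 0.8692, Central 0.8633, South 0.6616, West 0.3893, East 0.2165.
The surplus seats go to North, Central, South.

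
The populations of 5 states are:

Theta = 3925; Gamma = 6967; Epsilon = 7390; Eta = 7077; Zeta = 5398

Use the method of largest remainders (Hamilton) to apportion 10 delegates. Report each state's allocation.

Theta=1; Gamma=2; Epsilon=3; Eta=2; Zeta=2

The standard divisor is 30757/10 ≈ 3075.7.
Standard quotas: Theta 1.2761, Gamma 2.2652, Epsilon 2.4027, Eta 2.3009, Zeta 1.7550.
Lower quotas: Theta 1, Gamma 2, Epsilon 2, Eta 2, Zeta 1 (sum 8, leaving 2 seats).
Remainders in descending order: Zeta 0.7550, Epsilon 0.4027, Eta 0.3009, Theta 0.2761, Gamma 0.2652.
The surplus seats go to Zeta, Epsilon.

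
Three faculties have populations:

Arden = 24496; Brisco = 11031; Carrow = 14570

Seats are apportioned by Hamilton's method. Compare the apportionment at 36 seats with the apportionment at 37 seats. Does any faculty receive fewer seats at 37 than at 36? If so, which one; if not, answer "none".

At 36 seats: Arden 18, Brisco 8, Carrow 10.
At 37 seats: Arden 18, Brisco 8, Carrow 11.
No faculty's allocation decreased.

none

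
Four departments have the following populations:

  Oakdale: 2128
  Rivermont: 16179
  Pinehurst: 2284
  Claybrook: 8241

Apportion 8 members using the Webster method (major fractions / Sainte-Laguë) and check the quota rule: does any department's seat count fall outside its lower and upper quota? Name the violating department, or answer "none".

none

Standard quotas: Oakdale 0.590, Rivermont 4.489, Pinehurst 0.634, Claybrook 2.287.
Webster allocation: Oakdale 1, Rivermont 4, Pinehurst 1, Claybrook 2.
Every allocation lies between the lower and upper quota.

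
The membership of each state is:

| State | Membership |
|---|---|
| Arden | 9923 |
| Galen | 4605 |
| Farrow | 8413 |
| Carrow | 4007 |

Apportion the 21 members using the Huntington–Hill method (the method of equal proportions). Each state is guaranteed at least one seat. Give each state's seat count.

Arden=8, Galen=4, Farrow=6, Carrow=3

With divisor 1312: modified quotas Arden 7.563, Galen 3.510, Farrow 6.412, Carrow 3.054.
Geometric-mean thresholds: Arden √(7·8)=7.483, Galen √(3·4)=3.464, Farrow √(6·7)=6.481, Carrow √(3·4)=3.464.
Each quota rounded against its threshold gives Arden 8, Galen 4, Farrow 6, Carrow 3 (total 21).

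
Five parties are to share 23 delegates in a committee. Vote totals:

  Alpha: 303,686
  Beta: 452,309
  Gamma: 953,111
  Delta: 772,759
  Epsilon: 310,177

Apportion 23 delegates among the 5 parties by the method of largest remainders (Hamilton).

Alpha=2, Beta=4, Gamma=8, Delta=6, Epsilon=3

Standard divisor: 2792042 ÷ 23 ≈ 121393.13.
Standard quotas: Alpha 2.5017, Beta 3.7260, Gamma 7.8514, Delta 6.3658, Epsilon 2.5551.
Lower quotas: Alpha 2, Beta 3, Gamma 7, Delta 6, Epsilon 2 (sum 20, leaving 3 seats).
Remainders in descending order: Gamma 0.8514, Beta 0.7260, Epsilon 0.5551, Alpha 0.5017, Delta 0.3658.
Largest remainders: Gamma, Beta, Epsilon receive the extra seats.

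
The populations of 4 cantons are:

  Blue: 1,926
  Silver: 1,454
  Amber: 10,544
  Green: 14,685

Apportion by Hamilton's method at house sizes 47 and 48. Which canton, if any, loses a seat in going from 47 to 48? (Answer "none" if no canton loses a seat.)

Silver

At 47 seats: Blue 3, Silver 3, Amber 17, Green 24.
At 48 seats: Blue 3, Silver 2, Amber 18, Green 25.
Silver drops from 3 to 2.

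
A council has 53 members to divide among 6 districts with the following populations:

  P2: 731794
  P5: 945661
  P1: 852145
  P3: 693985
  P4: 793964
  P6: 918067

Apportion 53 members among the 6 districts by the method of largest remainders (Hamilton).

P2: 8, P5: 10, P1: 9, P3: 7, P4: 9, P6: 10

The standard divisor is 4935616/53 ≈ 93124.83.
Standard quotas: P2 7.8582, P5 10.1548, P1 9.1506, P3 7.4522, P4 8.5258, P6 9.8585.
Lower quotas: P2 7, P5 10, P1 9, P3 7, P4 8, P6 9 (sum 50, leaving 3 seats).
Remainders in descending order: P6 0.8585, P2 0.8582, P4 0.5258, P3 0.4522, P5 0.1548, P1 0.1506.
Largest remainders: P6, P2, P4 receive the extra seats.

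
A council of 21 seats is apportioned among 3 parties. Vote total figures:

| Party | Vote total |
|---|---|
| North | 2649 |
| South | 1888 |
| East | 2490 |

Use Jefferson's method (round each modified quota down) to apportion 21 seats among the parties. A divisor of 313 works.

North 8, South 6, East 7

With modified divisor 313: modified quotas North 8.463, South 6.032, East 7.955.
Rounding down: North 8, South 6, East 7 (total 21).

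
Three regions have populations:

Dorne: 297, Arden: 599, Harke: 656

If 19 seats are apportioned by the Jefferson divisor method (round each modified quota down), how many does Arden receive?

8

Standard divisor 1552/19 ≈ 81.684; standard quotas: Dorne 3.636, Arden 7.333, Harke 8.031.
Rounding down gives 3, 7, 8 = 18 seats, so the divisor must be adjusted.
With modified divisor 74.69: modified quotas Dorne 3.976, Arden 8.020, Harke 8.783.
Rounding down: Dorne 3, Arden 8, Harke 8 (total 19).
Arden receives 8.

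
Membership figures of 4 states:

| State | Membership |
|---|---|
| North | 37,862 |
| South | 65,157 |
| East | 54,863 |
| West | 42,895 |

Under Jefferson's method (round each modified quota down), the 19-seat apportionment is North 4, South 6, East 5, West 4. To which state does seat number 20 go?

South

Priority for the next seat is population ÷ (current seats + 1).
Priorities: North 7572.400, South 9308.143, East 9143.833, West 8579.000.
Highest priority: South.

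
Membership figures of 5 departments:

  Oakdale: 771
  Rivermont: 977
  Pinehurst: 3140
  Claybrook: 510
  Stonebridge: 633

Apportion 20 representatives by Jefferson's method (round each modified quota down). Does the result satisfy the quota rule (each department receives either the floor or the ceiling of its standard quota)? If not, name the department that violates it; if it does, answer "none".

Pinehurst

Standard quotas: Oakdale 2.557, Rivermont 3.240, Pinehurst 10.413, Claybrook 1.691, Stonebridge 2.099.
Jefferson allocation: Oakdale 2, Rivermont 3, Pinehurst 12, Claybrook 1, Stonebridge 2.
Pinehurst has quota 10.413 (lower 10, upper 11) but receives 12 — outside the quota interval.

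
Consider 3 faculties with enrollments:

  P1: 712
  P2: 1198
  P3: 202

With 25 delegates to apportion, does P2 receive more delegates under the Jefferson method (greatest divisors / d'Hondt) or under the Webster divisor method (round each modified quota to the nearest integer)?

Jefferson

Jefferson: P1 8, P2 15, P3 2.
Webster: P1 9, P2 14, P3 2.
P2 gets 15 under Jefferson and 14 under Webster.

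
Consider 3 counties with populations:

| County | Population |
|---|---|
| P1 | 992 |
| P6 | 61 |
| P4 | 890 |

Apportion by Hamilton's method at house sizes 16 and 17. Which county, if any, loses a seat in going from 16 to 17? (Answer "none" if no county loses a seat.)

At 16 seats: P1 8, P6 1, P4 7.
At 17 seats: P1 9, P6 0, P4 8.
P6 drops from 1 to 0.

P6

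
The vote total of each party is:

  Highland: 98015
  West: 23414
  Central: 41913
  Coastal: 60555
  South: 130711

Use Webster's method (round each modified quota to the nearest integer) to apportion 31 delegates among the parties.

Standard divisor 354608/31 ≈ 11438.968; standard quotas: Highland 8.569, West 2.047, Central 3.664, Coastal 5.294, South 11.427.
Rounding to the nearest integer gives Highland 9, West 2, Central 4, Coastal 5, South 11 — total 31, matching the house size, so no adjustment is needed.

Highland 9; West 2; Central 4; Coastal 5; South 11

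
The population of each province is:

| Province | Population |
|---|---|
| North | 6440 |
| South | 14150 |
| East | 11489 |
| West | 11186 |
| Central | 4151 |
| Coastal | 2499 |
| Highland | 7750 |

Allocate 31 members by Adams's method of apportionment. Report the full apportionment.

Standard divisor 57665/31 ≈ 1860.161; standard quotas: North 3.462, South 7.607, East 6.176, West 6.013, Central 2.232, Coastal 1.343, Highland 4.166.
Rounding up gives 4, 8, 7, 7, 3, 2, 5 = 36 seats, so the divisor must be adjusted.
With modified divisor 2100: modified quotas North 3.067, South 6.738, East 5.471, West 5.327, Central 1.977, Coastal 1.190, Highland 3.690.
Rounding up: North 4, South 7, East 6, West 6, Central 2, Coastal 2, Highland 4 (total 31).

North=4, South=7, East=6, West=6, Central=2, Coastal=2, Highland=4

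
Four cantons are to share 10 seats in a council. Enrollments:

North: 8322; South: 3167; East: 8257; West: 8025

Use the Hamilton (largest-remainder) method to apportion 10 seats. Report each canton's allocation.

Standard divisor: 27771 ÷ 10 ≈ 2777.1.
Standard quotas: North 2.9967, South 1.1404, East 2.9732, West 2.8897.
Lower quotas: North 2, South 1, East 2, West 2 (sum 7, leaving 3 seats).
Remainders in descending order: North 0.9967, East 0.9732, West 0.8897, South 0.1404.
The surplus seats go to North, East, West.

North: 3, South: 1, East: 3, West: 3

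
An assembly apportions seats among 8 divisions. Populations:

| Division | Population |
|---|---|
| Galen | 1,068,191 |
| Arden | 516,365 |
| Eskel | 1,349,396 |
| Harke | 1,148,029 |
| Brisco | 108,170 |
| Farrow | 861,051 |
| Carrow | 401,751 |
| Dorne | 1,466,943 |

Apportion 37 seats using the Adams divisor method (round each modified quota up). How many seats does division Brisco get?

Standard divisor 6919896/37 ≈ 187024.216; standard quotas: Galen 5.712, Arden 2.761, Eskel 7.215, Harke 6.138, Brisco 0.578, Farrow 4.604, Carrow 2.148, Dorne 7.844.
Rounding up gives 6, 3, 8, 7, 1, 5, 3, 8 = 41 seats, so the divisor must be adjusted.
With modified divisor 211600: modified quotas Galen 5.048, Arden 2.440, Eskel 6.377, Harke 5.425, Brisco 0.511, Farrow 4.069, Carrow 1.899, Dorne 6.933.
Rounding up: Galen 6, Arden 3, Eskel 7, Harke 6, Brisco 1, Farrow 5, Carrow 2, Dorne 7 (total 37).
Brisco receives 1.

1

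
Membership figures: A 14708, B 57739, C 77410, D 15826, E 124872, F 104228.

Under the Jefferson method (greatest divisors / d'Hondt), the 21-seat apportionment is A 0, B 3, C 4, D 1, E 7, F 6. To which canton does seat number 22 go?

Priority for the next seat is population ÷ (current seats + 1).
Priorities: A 14708.000, B 14434.750, C 15482.000, D 7913.000, E 15609.000, F 14889.714.
Highest priority: E.

E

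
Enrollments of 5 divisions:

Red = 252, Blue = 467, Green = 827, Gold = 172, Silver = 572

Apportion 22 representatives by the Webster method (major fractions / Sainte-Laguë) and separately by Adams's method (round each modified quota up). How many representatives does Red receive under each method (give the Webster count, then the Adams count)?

2 and 3

Webster: Red 2, Blue 4, Green 8, Gold 2, Silver 6.
Adams: Red 3, Blue 4, Green 8, Gold 2, Silver 5.
Red gets 2 under Webster and 3 under Adams.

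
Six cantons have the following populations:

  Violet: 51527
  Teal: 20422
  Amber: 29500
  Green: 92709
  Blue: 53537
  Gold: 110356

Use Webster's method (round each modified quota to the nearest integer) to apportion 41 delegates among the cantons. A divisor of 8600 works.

Violet 6, Teal 2, Amber 3, Green 11, Blue 6, Gold 13

With modified divisor 8600: modified quotas Violet 5.992, Teal 2.375, Amber 3.430, Green 10.780, Blue 6.225, Gold 12.832.
Rounding to the nearest integer: Violet 6, Teal 2, Amber 3, Green 11, Blue 6, Gold 13 (total 41).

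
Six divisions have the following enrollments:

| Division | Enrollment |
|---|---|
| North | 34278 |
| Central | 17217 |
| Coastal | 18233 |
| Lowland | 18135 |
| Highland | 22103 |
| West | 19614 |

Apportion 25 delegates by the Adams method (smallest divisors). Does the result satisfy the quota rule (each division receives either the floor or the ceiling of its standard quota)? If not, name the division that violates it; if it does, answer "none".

Standard quotas: North 6.613, Central 3.322, Coastal 3.518, Lowland 3.499, Highland 4.264, West 3.784.
Adams allocation: North 6, Central 3, Coastal 4, Lowland 4, Highland 4, West 4.
Every allocation lies between the lower and upper quota.

none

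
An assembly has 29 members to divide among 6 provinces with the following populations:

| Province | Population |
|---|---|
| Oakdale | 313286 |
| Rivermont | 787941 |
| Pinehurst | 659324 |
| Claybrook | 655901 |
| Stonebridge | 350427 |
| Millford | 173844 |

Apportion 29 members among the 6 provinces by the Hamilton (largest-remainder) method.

Total 2940723; standard divisor 2940723/29 ≈ 101404.241.
Standard quotas: Oakdale 3.0895, Rivermont 7.7703, Pinehurst 6.5019, Claybrook 6.4682, Stonebridge 3.4557, Millford 1.7144.
Lower quotas: Oakdale 3, Rivermont 7, Pinehurst 6, Claybrook 6, Stonebridge 3, Millford 1 (sum 26, leaving 3 seats).
Remainders in descending order: Rivermont 0.7703, Millford 0.7144, Pinehurst 0.5019, Claybrook 0.4682, Stonebridge 0.4557, Oakdale 0.0895.
The surplus seats go to Rivermont, Millford, Pinehurst.

Oakdale 3, Rivermont 8, Pinehurst 7, Claybrook 6, Stonebridge 3, Millford 2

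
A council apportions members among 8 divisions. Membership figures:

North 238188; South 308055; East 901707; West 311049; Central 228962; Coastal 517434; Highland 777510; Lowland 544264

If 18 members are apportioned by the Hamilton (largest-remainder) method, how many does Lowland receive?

Total 3827169; standard divisor 3827169/18 ≈ 212620.5.
Standard quotas: North 1.1202, South 1.4488, East 4.2409, West 1.4629, Central 1.0769, Coastal 2.4336, Highland 3.6568, Lowland 2.5598.
Lower quotas: North 1, South 1, East 4, West 1, Central 1, Coastal 2, Highland 3, Lowland 2 (sum 15, leaving 3 seats).
Remainders in descending order: Highland 0.6568, Lowland 0.5598, West 0.4629, South 0.4488, Coastal 0.4336, East 0.2409, North 0.1202, Central 0.0769.
Largest remainders: Highland, Lowland, West receive the extra seats.
Lowland receives 3.

3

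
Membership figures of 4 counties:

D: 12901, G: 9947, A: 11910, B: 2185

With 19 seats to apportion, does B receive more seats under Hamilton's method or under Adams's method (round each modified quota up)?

Hamilton: D 7, G 5, A 6, B 1.
Adams: D 6, G 5, A 6, B 2.
B gets 1 under Hamilton and 2 under Adams.

Adams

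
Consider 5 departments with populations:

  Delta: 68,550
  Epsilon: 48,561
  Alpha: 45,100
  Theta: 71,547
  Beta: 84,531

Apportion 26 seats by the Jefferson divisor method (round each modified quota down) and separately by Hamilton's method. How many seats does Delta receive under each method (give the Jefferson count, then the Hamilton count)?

Jefferson: Delta 6, Epsilon 4, Alpha 3, Theta 6, Beta 7.
Hamilton: Delta 5, Epsilon 4, Alpha 4, Theta 6, Beta 7.
Delta gets 6 under Jefferson and 5 under Hamilton.

6 and 5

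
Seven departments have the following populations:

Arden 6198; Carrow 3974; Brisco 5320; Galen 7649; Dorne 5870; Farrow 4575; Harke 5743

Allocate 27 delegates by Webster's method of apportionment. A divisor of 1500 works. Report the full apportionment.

Arden 4, Carrow 3, Brisco 4, Galen 5, Dorne 4, Farrow 3, Harke 4

With modified divisor 1500: modified quotas Arden 4.132, Carrow 2.649, Brisco 3.547, Galen 5.099, Dorne 3.913, Farrow 3.050, Harke 3.829.
Rounding to the nearest integer: Arden 4, Carrow 3, Brisco 4, Galen 5, Dorne 4, Farrow 3, Harke 4 (total 27).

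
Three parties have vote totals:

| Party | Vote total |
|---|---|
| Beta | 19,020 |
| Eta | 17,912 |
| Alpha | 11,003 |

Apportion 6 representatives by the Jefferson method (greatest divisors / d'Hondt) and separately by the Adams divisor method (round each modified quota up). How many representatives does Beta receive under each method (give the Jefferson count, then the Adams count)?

3 and 2

Jefferson: Beta 3, Eta 2, Alpha 1.
Adams: Beta 2, Eta 2, Alpha 2.
Beta gets 3 under Jefferson and 2 under Adams.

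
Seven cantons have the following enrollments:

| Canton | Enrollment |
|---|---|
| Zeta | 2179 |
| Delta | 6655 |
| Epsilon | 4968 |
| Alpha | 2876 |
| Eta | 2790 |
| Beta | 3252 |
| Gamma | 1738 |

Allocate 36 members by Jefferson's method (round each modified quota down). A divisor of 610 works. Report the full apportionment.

With modified divisor 610: modified quotas Zeta 3.572, Delta 10.910, Epsilon 8.144, Alpha 4.715, Eta 4.574, Beta 5.331, Gamma 2.849.
Rounding down: Zeta 3, Delta 10, Epsilon 8, Alpha 4, Eta 4, Beta 5, Gamma 2 (total 36).

Zeta 3, Delta 10, Epsilon 8, Alpha 4, Eta 4, Beta 5, Gamma 2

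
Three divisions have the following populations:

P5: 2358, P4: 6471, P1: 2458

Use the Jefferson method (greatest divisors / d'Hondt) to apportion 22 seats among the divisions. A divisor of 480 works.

P5 4, P4 13, P1 5

With modified divisor 480: modified quotas P5 4.912, P4 13.481, P1 5.121.
Rounding down: P5 4, P4 13, P1 5 (total 22).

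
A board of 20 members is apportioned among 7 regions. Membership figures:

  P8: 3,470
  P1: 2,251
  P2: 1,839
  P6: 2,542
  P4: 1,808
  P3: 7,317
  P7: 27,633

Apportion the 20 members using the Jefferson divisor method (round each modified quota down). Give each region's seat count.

Standard divisor 46860/20 ≈ 2343; standard quotas: P8 1.481, P1 0.961, P2 0.785, P6 1.085, P4 0.772, P3 3.123, P7 11.794.
Rounding down gives 1, 0, 0, 1, 0, 3, 11 = 16 seats, so the divisor must be adjusted.
With modified divisor 1900: modified quotas P8 1.826, P1 1.185, P2 0.968, P6 1.338, P4 0.952, P3 3.851, P7 14.544.
Rounding down: P8 1, P1 1, P2 0, P6 1, P4 0, P3 3, P7 14 (total 20).

P8 1, P1 1, P2 0, P6 1, P4 0, P3 3, P7 14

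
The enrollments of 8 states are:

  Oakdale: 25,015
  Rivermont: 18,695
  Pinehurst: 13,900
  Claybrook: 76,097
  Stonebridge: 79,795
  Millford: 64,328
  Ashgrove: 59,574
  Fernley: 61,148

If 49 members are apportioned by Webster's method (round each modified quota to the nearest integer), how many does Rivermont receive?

Standard divisor 398552/49 ≈ 8133.714; standard quotas: Oakdale 3.075, Rivermont 2.298, Pinehurst 1.709, Claybrook 9.356, Stonebridge 9.810, Millford 7.909, Ashgrove 7.324, Fernley 7.518.
Rounding to the nearest integer gives Oakdale 3, Rivermont 2, Pinehurst 2, Claybrook 9, Stonebridge 10, Millford 8, Ashgrove 7, Fernley 8 — total 49, matching the house size, so no adjustment is needed.
Rivermont receives 2.

2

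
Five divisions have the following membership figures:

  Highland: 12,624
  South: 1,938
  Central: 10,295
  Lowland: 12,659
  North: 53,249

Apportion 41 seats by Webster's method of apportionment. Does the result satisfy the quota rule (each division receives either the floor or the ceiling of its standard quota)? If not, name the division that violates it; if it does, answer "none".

North

Standard quotas: Highland 5.702, South 0.875, Central 4.650, Lowland 5.718, North 24.053.
Webster allocation: Highland 6, South 1, Central 5, Lowland 6, North 23.
North has quota 24.053 (lower 24, upper 25) but receives 23 — outside the quota interval.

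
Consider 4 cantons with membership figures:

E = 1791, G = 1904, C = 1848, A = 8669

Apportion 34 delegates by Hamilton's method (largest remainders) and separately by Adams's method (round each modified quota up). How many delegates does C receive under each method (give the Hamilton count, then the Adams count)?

Hamilton: E 4, G 5, C 4, A 21.
Adams: E 4, G 5, C 5, A 20.
C gets 4 under Hamilton and 5 under Adams.

4 and 5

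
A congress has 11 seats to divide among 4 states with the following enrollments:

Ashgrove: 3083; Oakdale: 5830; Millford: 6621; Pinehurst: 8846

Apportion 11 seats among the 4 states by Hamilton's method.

Ashgrove 1; Oakdale 3; Millford 3; Pinehurst 4

The standard divisor is 24380/11 ≈ 2216.364.
Standard quotas: Ashgrove 1.3910, Oakdale 2.6304, Millford 2.9873, Pinehurst 3.9912.
Lower quotas: Ashgrove 1, Oakdale 2, Millford 2, Pinehurst 3 (sum 8, leaving 3 seats).
Remainders in descending order: Pinehurst 0.9912, Millford 0.9873, Oakdale 0.6304, Ashgrove 0.3910.
Largest remainders: Pinehurst, Millford, Oakdale receive the extra seats.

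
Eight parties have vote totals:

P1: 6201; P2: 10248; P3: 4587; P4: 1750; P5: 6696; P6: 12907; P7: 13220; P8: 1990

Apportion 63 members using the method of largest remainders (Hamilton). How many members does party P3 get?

Standard divisor: 57599 ÷ 63 ≈ 914.27.
Standard quotas: P1 6.7825, P2 11.2089, P3 5.0171, P4 1.9141, P5 7.3239, P6 14.1173, P7 14.4596, P8 2.1766.
Lower quotas: P1 6, P2 11, P3 5, P4 1, P5 7, P6 14, P7 14, P8 2 (sum 60, leaving 3 seats).
Remainders in descending order: P4 0.9141, P1 0.7825, P7 0.4596, P5 0.3239, P2 0.2089, P8 0.1766, P6 0.1173, P3 0.0171.
Largest remainders: P4, P1, P7 receive the extra seats.
P3 receives 5.

5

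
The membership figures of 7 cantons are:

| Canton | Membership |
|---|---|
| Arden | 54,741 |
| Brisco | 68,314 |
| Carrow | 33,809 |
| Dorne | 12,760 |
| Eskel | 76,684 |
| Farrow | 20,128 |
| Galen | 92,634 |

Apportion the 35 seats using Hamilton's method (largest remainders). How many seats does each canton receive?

The standard divisor is 359070/35 ≈ 10259.143.
Standard quotas: Arden 5.3358, Brisco 6.6588, Carrow 3.2955, Dorne 1.2438, Eskel 7.4747, Farrow 1.9620, Galen 9.0294.
Lower quotas: Arden 5, Brisco 6, Carrow 3, Dorne 1, Eskel 7, Farrow 1, Galen 9 (sum 32, leaving 3 seats).
Remainders in descending order: Farrow 0.9620, Brisco 0.6588, Eskel 0.4747, Arden 0.3358, Carrow 0.2955, Dorne 0.2438, Galen 0.0294.
Largest remainders: Farrow, Brisco, Eskel receive the extra seats.

Arden: 5, Brisco: 7, Carrow: 3, Dorne: 1, Eskel: 8, Farrow: 2, Galen: 9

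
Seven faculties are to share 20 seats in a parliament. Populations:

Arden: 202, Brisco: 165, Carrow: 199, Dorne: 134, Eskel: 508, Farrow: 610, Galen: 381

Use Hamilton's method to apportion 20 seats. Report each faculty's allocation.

Arden 2, Brisco 1, Carrow 2, Dorne 1, Eskel 5, Farrow 6, Galen 3

The standard divisor is 2199/20 ≈ 109.95.
Standard quotas: Arden 1.837, Brisco 1.501, Carrow 1.810, Dorne 1.219, Eskel 4.620, Farrow 5.548, Galen 3.465.
Lower quotas: Arden 1, Brisco 1, Carrow 1, Dorne 1, Eskel 4, Farrow 5, Galen 3 (sum 16, leaving 4 seats).
Remainders in descending order: Arden 0.837, Carrow 0.810, Eskel 0.620, Farrow 0.548, Brisco 0.501, Galen 0.465, Dorne 0.219.
Largest remainders: Arden, Carrow, Eskel, Farrow receive the extra seats.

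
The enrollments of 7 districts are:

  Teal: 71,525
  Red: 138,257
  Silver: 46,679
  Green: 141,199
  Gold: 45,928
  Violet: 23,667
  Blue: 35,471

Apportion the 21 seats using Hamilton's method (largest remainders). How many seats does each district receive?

The standard divisor is 502726/21 ≈ 23939.333.
Standard quotas: Teal 2.9878, Red 5.7753, Silver 1.9499, Green 5.8982, Gold 1.9185, Violet 0.9886, Blue 1.4817.
Lower quotas: Teal 2, Red 5, Silver 1, Green 5, Gold 1, Violet 0, Blue 1 (sum 15, leaving 6 seats).
Remainders in descending order: Violet 0.9886, Teal 0.9878, Silver 0.9499, Gold 0.9185, Green 0.8982, Red 0.7753, Blue 0.4817.
Largest remainders: Violet, Teal, Silver, Gold, Green, Red receive the extra seats.

Teal: 3; Red: 6; Silver: 2; Green: 6; Gold: 2; Violet: 1; Blue: 1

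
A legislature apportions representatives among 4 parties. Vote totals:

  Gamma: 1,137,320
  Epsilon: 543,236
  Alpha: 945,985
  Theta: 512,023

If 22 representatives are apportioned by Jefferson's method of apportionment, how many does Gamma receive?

Standard divisor 3138564/22 ≈ 142662; standard quotas: Gamma 7.972, Epsilon 3.808, Alpha 6.631, Theta 3.589.
Rounding down gives 7, 3, 6, 3 = 19 seats, so the divisor must be adjusted.
With modified divisor 131600: modified quotas Gamma 8.642, Epsilon 4.128, Alpha 7.188, Theta 3.891.
Rounding down: Gamma 8, Epsilon 4, Alpha 7, Theta 3 (total 22).
Gamma receives 8.

8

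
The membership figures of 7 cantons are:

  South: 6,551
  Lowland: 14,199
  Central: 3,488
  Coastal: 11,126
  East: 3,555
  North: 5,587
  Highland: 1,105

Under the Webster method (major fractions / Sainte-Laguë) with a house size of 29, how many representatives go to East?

Standard divisor 45611/29 ≈ 1572.793; standard quotas: South 4.165, Lowland 9.028, Central 2.218, Coastal 7.074, East 2.260, North 3.552, Highland 0.703.
Rounding to the nearest integer gives South 4, Lowland 9, Central 2, Coastal 7, East 2, North 4, Highland 1 — total 29, matching the house size, so no adjustment is needed.
East receives 2.

2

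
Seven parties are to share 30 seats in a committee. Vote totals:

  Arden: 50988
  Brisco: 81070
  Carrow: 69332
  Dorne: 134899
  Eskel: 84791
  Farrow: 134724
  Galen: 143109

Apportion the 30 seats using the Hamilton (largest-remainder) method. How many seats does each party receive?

Arden=2; Brisco=3; Carrow=3; Dorne=6; Eskel=4; Farrow=6; Galen=6

Standard divisor: 698913 ÷ 30 ≈ 23297.1.
Standard quotas: Arden 2.1886, Brisco 3.4798, Carrow 2.9760, Dorne 5.7904, Eskel 3.6396, Farrow 5.7829, Galen 6.1428.
Lower quotas: Arden 2, Brisco 3, Carrow 2, Dorne 5, Eskel 3, Farrow 5, Galen 6 (sum 26, leaving 4 seats).
Remainders in descending order: Carrow 0.9760, Dorne 0.7904, Farrow 0.7829, Eskel 0.6396, Brisco 0.4798, Arden 0.1886, Galen 0.1428.
The surplus seats go to Carrow, Dorne, Farrow, Eskel.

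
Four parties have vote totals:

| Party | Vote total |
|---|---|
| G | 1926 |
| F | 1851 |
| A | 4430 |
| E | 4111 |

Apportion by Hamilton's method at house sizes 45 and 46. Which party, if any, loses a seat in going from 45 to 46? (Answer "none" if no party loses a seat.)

none

At 45 seats: G 7, F 7, A 16, E 15.
At 46 seats: G 7, F 7, A 17, E 15.
No party's allocation decreased.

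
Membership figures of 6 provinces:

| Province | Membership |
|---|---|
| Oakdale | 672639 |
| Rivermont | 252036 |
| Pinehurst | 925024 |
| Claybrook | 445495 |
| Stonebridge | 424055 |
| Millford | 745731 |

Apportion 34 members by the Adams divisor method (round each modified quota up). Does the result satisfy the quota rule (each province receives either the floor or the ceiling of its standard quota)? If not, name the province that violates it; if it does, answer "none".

none

Standard quotas: Oakdale 6.600, Rivermont 2.473, Pinehurst 9.077, Claybrook 4.371, Stonebridge 4.161, Millford 7.317.
Adams allocation: Oakdale 7, Rivermont 3, Pinehurst 9, Claybrook 4, Stonebridge 4, Millford 7.
Every allocation lies between the lower and upper quota.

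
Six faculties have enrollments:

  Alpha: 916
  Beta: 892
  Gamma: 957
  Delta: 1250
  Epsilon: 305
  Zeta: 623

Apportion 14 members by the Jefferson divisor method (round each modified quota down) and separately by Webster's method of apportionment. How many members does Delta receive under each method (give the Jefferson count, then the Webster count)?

Jefferson: Alpha 3, Beta 2, Gamma 3, Delta 4, Epsilon 0, Zeta 2.
Webster: Alpha 3, Beta 2, Gamma 3, Delta 3, Epsilon 1, Zeta 2.
Delta gets 4 under Jefferson and 3 under Webster.

4 and 3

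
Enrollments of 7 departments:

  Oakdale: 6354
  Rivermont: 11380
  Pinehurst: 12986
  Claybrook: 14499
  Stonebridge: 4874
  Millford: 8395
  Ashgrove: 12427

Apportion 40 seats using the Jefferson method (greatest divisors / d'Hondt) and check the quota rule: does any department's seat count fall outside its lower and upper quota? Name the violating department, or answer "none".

none

Standard quotas: Oakdale 3.584, Rivermont 6.419, Pinehurst 7.325, Claybrook 8.178, Stonebridge 2.749, Millford 4.735, Ashgrove 7.010.
Jefferson allocation: Oakdale 3, Rivermont 7, Pinehurst 7, Claybrook 8, Stonebridge 3, Millford 5, Ashgrove 7.
Every allocation lies between the lower and upper quota.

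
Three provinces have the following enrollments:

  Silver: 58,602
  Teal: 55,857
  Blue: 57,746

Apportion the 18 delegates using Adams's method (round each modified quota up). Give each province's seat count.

Silver=6, Teal=6, Blue=6

Standard divisor 172205/18 ≈ 9566.944; standard quotas: Silver 6.125, Teal 5.839, Blue 6.036.
Rounding up gives 7, 6, 7 = 20 seats, so the divisor must be adjusted.
With modified divisor 10500: modified quotas Silver 5.581, Teal 5.320, Blue 5.500.
Rounding up: Silver 6, Teal 6, Blue 6 (total 18).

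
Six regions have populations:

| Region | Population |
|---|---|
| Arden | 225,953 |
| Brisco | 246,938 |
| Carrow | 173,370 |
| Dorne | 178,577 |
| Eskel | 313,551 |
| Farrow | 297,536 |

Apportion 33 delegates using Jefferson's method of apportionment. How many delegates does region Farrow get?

Standard divisor 1435925/33 ≈ 43512.879; standard quotas: Arden 5.193, Brisco 5.675, Carrow 3.984, Dorne 4.104, Eskel 7.206, Farrow 6.838.
Rounding down gives 5, 5, 3, 4, 7, 6 = 30 seats, so the divisor must be adjusted.
With modified divisor 40200: modified quotas Arden 5.621, Brisco 6.143, Carrow 4.313, Dorne 4.442, Eskel 7.800, Farrow 7.401.
Rounding down: Arden 5, Brisco 6, Carrow 4, Dorne 4, Eskel 7, Farrow 7 (total 33).
Farrow receives 7.

7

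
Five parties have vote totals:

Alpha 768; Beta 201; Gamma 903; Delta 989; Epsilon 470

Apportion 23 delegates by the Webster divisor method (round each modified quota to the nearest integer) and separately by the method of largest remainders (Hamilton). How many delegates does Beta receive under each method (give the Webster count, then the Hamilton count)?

Webster: Alpha 6, Beta 1, Gamma 6, Delta 7, Epsilon 3.
Hamilton: Alpha 5, Beta 2, Gamma 6, Delta 7, Epsilon 3.
Beta gets 1 under Webster and 2 under Hamilton.

1 and 2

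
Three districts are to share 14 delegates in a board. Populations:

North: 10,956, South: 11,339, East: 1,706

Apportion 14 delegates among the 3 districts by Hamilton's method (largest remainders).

Total 24001; standard divisor 24001/14 ≈ 1714.357.
Standard quotas: North 6.3907, South 6.6141, East 0.9951.
Lower quotas: North 6, South 6, East 0 (sum 12, leaving 2 seats).
Remainders in descending order: East 0.9951, South 0.6141, North 0.3907.
Largest remainders: East, South receive the extra seats.

North: 6, South: 7, East: 1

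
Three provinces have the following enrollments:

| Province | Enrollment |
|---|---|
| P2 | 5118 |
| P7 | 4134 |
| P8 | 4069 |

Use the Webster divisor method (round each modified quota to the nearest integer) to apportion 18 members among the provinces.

Standard divisor 13321/18 ≈ 740.056; standard quotas: P2 6.916, P7 5.586, P8 5.498.
Rounding to the nearest integer gives P2 7, P7 6, P8 5 — total 18, matching the house size, so no adjustment is needed.

P2 7, P7 6, P8 5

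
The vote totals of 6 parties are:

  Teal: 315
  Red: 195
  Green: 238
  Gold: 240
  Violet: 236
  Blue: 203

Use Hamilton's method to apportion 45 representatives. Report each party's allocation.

The standard divisor is 1427/45 ≈ 31.711.
Standard quotas: Teal 9.933, Red 6.149, Green 7.505, Gold 7.568, Violet 7.442, Blue 6.402.
Lower quotas: Teal 9, Red 6, Green 7, Gold 7, Violet 7, Blue 6 (sum 42, leaving 3 seats).
Remainders in descending order: Teal 0.933, Gold 0.568, Green 0.505, Violet 0.442, Blue 0.402, Red 0.149.
The surplus seats go to Teal, Gold, Green.

Teal 10, Red 6, Green 8, Gold 8, Violet 7, Blue 6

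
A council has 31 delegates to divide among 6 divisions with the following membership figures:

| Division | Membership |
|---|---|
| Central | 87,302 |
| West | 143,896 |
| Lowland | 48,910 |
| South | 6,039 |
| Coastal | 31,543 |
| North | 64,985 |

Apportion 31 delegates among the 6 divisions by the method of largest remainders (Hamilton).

Central: 7, West: 12, Lowland: 4, South: 0, Coastal: 3, North: 5

Total 382675; standard divisor 382675/31 ≈ 12344.355.
Standard quotas: Central 7.0722, West 11.6568, Lowland 3.9621, South 0.4892, Coastal 2.5553, North 5.2643.
Lower quotas: Central 7, West 11, Lowland 3, South 0, Coastal 2, North 5 (sum 28, leaving 3 seats).
Remainders in descending order: Lowland 0.9621, West 0.6568, Coastal 0.5553, South 0.4892, North 0.2643, Central 0.0722.
Largest remainders: Lowland, West, Coastal receive the extra seats.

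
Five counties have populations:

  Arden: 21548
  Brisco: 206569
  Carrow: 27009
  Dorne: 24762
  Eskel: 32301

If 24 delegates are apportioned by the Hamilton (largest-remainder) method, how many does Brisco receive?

16

Total 312189; standard divisor 312189/24 ≈ 13007.875.
Standard quotas: Arden 1.6565, Brisco 15.8803, Carrow 2.0764, Dorne 1.9036, Eskel 2.4832.
Lower quotas: Arden 1, Brisco 15, Carrow 2, Dorne 1, Eskel 2 (sum 21, leaving 3 seats).
Remainders in descending order: Dorne 0.9036, Brisco 0.8803, Arden 0.6565, Eskel 0.4832, Carrow 0.0764.
The surplus seats go to Dorne, Brisco, Arden.
Brisco receives 16.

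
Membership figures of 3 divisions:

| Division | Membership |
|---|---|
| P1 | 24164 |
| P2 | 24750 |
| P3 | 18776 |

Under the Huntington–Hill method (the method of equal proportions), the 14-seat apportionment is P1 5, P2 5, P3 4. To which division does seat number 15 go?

Priority for the next seat is population ÷ (√(s·(s+1))).
Priorities: P1 4411.723, P2 4518.711, P3 4198.441.
Highest priority: P2.

P2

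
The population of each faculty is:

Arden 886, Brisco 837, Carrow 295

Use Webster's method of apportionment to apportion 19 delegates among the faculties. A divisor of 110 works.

Arden 8, Brisco 8, Carrow 3

With modified divisor 110: modified quotas Arden 8.055, Brisco 7.609, Carrow 2.682.
Rounding to the nearest integer: Arden 8, Brisco 8, Carrow 3 (total 19).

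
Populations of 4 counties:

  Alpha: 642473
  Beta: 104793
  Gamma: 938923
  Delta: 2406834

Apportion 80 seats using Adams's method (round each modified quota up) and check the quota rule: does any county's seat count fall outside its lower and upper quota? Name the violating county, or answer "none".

Delta

Standard quotas: Alpha 12.557, Beta 2.048, Gamma 18.352, Delta 47.043.
Adams allocation: Alpha 13, Beta 3, Gamma 18, Delta 46.
Delta has quota 47.043 (lower 47, upper 48) but receives 46 — outside the quota interval.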